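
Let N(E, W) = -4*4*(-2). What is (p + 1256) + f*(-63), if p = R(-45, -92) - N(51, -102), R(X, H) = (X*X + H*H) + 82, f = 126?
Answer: 3857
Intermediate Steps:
R(X, H) = 82 + H² + X² (R(X, H) = (X² + H²) + 82 = (H² + X²) + 82 = 82 + H² + X²)
N(E, W) = 32 (N(E, W) = -16*(-2) = 32)
p = 10539 (p = (82 + (-92)² + (-45)²) - 1*32 = (82 + 8464 + 2025) - 32 = 10571 - 32 = 10539)
(p + 1256) + f*(-63) = (10539 + 1256) + 126*(-63) = 11795 - 7938 = 3857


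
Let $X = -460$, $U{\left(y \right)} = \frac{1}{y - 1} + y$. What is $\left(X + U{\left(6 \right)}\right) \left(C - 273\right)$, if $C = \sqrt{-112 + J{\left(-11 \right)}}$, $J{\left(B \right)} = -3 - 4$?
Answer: $\frac{619437}{5} - \frac{2269 i \sqrt{119}}{5} \approx 1.2389 \cdot 10^{5} - 4950.4 i$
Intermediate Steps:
$J{\left(B \right)} = -7$
$C = i \sqrt{119}$ ($C = \sqrt{-112 - 7} = \sqrt{-119} = i \sqrt{119} \approx 10.909 i$)
$U{\left(y \right)} = y + \frac{1}{-1 + y}$ ($U{\left(y \right)} = \frac{1}{-1 + y} + y = y + \frac{1}{-1 + y}$)
$\left(X + U{\left(6 \right)}\right) \left(C - 273\right) = \left(-460 + \frac{1 + 6^{2} - 6}{-1 + 6}\right) \left(i \sqrt{119} - 273\right) = \left(-460 + \frac{1 + 36 - 6}{5}\right) \left(-273 + i \sqrt{119}\right) = \left(-460 + \frac{1}{5} \cdot 31\right) \left(-273 + i \sqrt{119}\right) = \left(-460 + \frac{31}{5}\right) \left(-273 + i \sqrt{119}\right) = - \frac{2269 \left(-273 + i \sqrt{119}\right)}{5} = \frac{619437}{5} - \frac{2269 i \sqrt{119}}{5}$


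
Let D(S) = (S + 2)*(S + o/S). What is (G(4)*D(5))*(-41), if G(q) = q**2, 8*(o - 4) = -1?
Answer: -132594/5 ≈ -26519.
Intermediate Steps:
o = 31/8 (o = 4 + (1/8)*(-1) = 4 - 1/8 = 31/8 ≈ 3.8750)
D(S) = (2 + S)*(S + 31/(8*S)) (D(S) = (S + 2)*(S + 31/(8*S)) = (2 + S)*(S + 31/(8*S)))
(G(4)*D(5))*(-41) = (4**2*(31/8 + 5**2 + 2*5 + (31/4)/5))*(-41) = (16*(31/8 + 25 + 10 + (31/4)*(1/5)))*(-41) = (16*(31/8 + 25 + 10 + 31/20))*(-41) = (16*(1617/40))*(-41) = (3234/5)*(-41) = -132594/5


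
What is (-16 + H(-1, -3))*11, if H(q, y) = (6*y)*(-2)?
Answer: 220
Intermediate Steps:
H(q, y) = -12*y
(-16 + H(-1, -3))*11 = (-16 - 12*(-3))*11 = (-16 + 36)*11 = 20*11 = 220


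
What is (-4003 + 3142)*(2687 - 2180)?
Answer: -436527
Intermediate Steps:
(-4003 + 3142)*(2687 - 2180) = -861*507 = -436527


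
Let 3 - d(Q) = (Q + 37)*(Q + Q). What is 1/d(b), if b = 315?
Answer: -1/221757 ≈ -4.5094e-6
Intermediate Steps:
d(Q) = 3 - 2*Q*(37 + Q) (d(Q) = 3 - (Q + 37)*(Q + Q) = 3 - (37 + Q)*2*Q = 3 - 2*Q*(37 + Q))
1/d(b) = 1/(3 - 74*315 - 2*315²) = 1/(3 - 23310 - 2*99225) = 1/(3 - 23310 - 198450) = 1/(-221757) = -1/221757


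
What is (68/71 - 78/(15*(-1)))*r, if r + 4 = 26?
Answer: 48092/355 ≈ 135.47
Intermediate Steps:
r = 22 (r = -4 + 26 = 22)
(68/71 - 78/(15*(-1)))*r = (68/71 - 78/(15*(-1)))*22 = (68*(1/71) - 78/(-15))*22 = (68/71 - 78*(-1/15))*22 = (68/71 + 26/5)*22 = (2186/355)*22 = 48092/355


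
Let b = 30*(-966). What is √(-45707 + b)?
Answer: I*√74687 ≈ 273.29*I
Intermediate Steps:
b = -28980
√(-45707 + b) = √(-45707 - 28980) = √(-74687) = I*√74687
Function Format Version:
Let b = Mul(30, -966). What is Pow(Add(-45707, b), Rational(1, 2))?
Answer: Mul(I, Pow(74687, Rational(1, 2))) ≈ Mul(273.29, I)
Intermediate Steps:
b = -28980
Pow(Add(-45707, b), Rational(1, 2)) = Pow(Add(-45707, -28980), Rational(1, 2)) = Pow(-74687, Rational(1, 2)) = Mul(I, Pow(74687, Rational(1, 2)))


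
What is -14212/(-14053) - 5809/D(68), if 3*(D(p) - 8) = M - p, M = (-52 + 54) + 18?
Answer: 81747573/112424 ≈ 727.14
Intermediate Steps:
M = 20 (M = 2 + 18 = 20)
D(p) = 44/3 - p/3 (D(p) = 8 + (20 - p)/3 = 8 + (20/3 - p/3) = 44/3 - p/3)
-14212/(-14053) - 5809/D(68) = -14212/(-14053) - 5809/(44/3 - ⅓*68) = -14212*(-1/14053) - 5809/(44/3 - 68/3) = 14212/14053 - 5809/(-8) = 14212/14053 - 5809*(-⅛) = 14212/14053 + 5809/8 = 81747573/112424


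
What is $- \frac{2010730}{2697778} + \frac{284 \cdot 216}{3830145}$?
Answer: $- \frac{1255982493703}{1722146819635} \approx -0.72931$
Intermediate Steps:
$- \frac{2010730}{2697778} + \frac{284 \cdot 216}{3830145} = \left(-2010730\right) \frac{1}{2697778} + 61344 \cdot \frac{1}{3830145} = - \frac{1005365}{1348889} + \frac{20448}{1276715} = - \frac{1255982493703}{1722146819635}$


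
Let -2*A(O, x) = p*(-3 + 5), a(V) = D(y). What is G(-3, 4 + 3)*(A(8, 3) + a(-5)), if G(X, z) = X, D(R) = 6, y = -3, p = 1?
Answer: -15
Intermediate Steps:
a(V) = 6
A(O, x) = -1 (A(O, x) = -(-3 + 5)/2 = -2/2 = -1/2*2 = -1)
G(-3, 4 + 3)*(A(8, 3) + a(-5)) = -3*(-1 + 6) = -3*5 = -15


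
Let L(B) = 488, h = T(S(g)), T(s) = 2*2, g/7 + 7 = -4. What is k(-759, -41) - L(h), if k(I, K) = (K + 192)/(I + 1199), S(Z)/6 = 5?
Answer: -214569/440 ≈ -487.66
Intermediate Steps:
g = -77 (g = -49 + 7*(-4) = -49 - 28 = -77)
S(Z) = 30 (S(Z) = 6*5 = 30)
T(s) = 4
k(I, K) = (192 + K)/(1199 + I)
h = 4
k(-759, -41) - L(h) = (192 - 41)/(1199 - 759) - 1*488 = 151/440 - 488 = -214569/440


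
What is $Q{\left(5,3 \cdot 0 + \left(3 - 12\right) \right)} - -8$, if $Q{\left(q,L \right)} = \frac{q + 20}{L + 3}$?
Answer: $\frac{23}{6} \approx 3.8333$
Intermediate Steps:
$Q{\left(q,L \right)} = \frac{20 + q}{3 + L}$
$Q{\left(5,3 \cdot 0 + \left(3 - 12\right) \right)} - -8 = \frac{20 + 5}{3 + \left(3 \cdot 0 + \left(3 - 12\right)\right)} - -8 = \frac{1}{3 + \left(0 + \left(3 - 12\right)\right)} 25 + 8 = \frac{1}{3 + \left(0 - 9\right)} 25 + 8 = \frac{1}{3 - 9} \cdot 25 + 8 = \frac{1}{-6} \cdot 25 + 8 = \left(- \frac{1}{6}\right) 25 + 8 = - \frac{25}{6} + 8 = \frac{23}{6}$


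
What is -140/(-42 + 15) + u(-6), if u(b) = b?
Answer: -22/27 ≈ -0.81481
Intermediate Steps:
-140/(-42 + 15) + u(-6) = -140/(-42 + 15) - 6 = -140/(-27) - 6 = -1/27*(-140) - 6 = 140/27 - 6 = -22/27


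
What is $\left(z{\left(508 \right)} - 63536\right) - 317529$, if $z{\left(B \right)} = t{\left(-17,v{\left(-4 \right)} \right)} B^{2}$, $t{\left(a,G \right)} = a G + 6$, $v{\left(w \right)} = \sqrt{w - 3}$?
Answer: $1167319 - 4387088 i \sqrt{7} \approx 1.1673 \cdot 10^{6} - 1.1607 \cdot 10^{7} i$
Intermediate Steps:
$v{\left(w \right)} = \sqrt{-3 + w}$
$t{\left(a,G \right)} = 6 + G a$ ($t{\left(a,G \right)} = G a + 6 = 6 + G a$)
$z{\left(B \right)} = B^{2} \left(6 - 17 i \sqrt{7}\right)$ ($z{\left(B \right)} = \left(6 + \sqrt{-3 - 4} \left(-17\right)\right) B^{2} = \left(6 + \sqrt{-7} \left(-17\right)\right) B^{2} = \left(6 + i \sqrt{7} \left(-17\right)\right) B^{2} = \left(6 - 17 i \sqrt{7}\right) B^{2} = B^{2} \left(6 - 17 i \sqrt{7}\right)$)
$\left(z{\left(508 \right)} - 63536\right) - 317529 = \left(508^{2} \left(6 - 17 i \sqrt{7}\right) - 63536\right) - 317529 = \left(258064 \left(6 - 17 i \sqrt{7}\right) - 63536\right) - 317529 = \left(\left(1548384 - 4387088 i \sqrt{7}\right) - 63536\right) - 317529 = \left(1484848 - 4387088 i \sqrt{7}\right) - 317529 = 1167319 - 4387088 i \sqrt{7}$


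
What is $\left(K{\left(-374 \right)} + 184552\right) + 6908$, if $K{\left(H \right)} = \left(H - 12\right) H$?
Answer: $335824$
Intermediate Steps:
$K{\left(H \right)} = H \left(-12 + H\right)$ ($K{\left(H \right)} = \left(-12 + H\right) H = H \left(-12 + H\right)$)
$\left(K{\left(-374 \right)} + 184552\right) + 6908 = \left(- 374 \left(-12 - 374\right) + 184552\right) + 6908 = \left(\left(-374\right) \left(-386\right) + 184552\right) + 6908 = \left(144364 + 184552\right) + 6908 = 328916 + 6908 = 335824$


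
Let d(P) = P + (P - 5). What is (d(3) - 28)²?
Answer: 729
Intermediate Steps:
d(P) = -5 + 2*P (d(P) = P + (-5 + P) = -5 + 2*P)
(d(3) - 28)² = ((-5 + 2*3) - 28)² = ((-5 + 6) - 28)² = (1 - 28)² = (-27)² = 729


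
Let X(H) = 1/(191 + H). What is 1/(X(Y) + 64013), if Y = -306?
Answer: 115/7361494 ≈ 1.5622e-5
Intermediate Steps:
1/(X(Y) + 64013) = 1/(1/(191 - 306) + 64013) = 1/(1/(-115) + 64013) = 1/(-1/115 + 64013) = 1/(7361494/115) = 115/7361494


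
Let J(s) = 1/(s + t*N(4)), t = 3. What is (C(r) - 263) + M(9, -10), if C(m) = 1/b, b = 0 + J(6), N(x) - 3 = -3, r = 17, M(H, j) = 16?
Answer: -241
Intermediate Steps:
N(x) = 0 (N(x) = 3 - 3 = 0)
J(s) = 1/s (J(s) = 1/(s + 3*0) = 1/(s + 0) = 1/s)
b = 1/6 (b = 0 + 1/6 = 1/6 ≈ 0.16667)
C(m) = 6 (C(m) = 1/(1/6) = 6)
(C(r) - 263) + M(9, -10) = (6 - 263) + 16 = -257 + 16 = -241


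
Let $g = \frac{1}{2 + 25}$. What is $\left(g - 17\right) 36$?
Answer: $- \frac{1832}{3} \approx -610.67$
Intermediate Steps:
$g = \frac{1}{27} \approx 0.037037$
$\left(g - 17\right) 36 = \left(\frac{1}{27} - 17\right) 36 = \left(- \frac{458}{27}\right) 36 = - \frac{1832}{3}$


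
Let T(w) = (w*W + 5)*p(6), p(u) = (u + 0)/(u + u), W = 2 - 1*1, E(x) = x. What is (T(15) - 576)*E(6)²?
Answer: -20376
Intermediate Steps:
W = 1 (W = 2 - 1 = 1)
p(u) = ½ (p(u) = u/((2*u)) = u*(1/(2*u)) = ½)
T(w) = 5/2 + w/2 (T(w) = (w*1 + 5)*(½) = (w + 5)*(½) = (5 + w)*(½) = 5/2 + w/2)
(T(15) - 576)*E(6)² = ((5/2 + (½)*15) - 576)*6² = ((5/2 + 15/2) - 576)*36 = (10 - 576)*36 = -566*36 = -20376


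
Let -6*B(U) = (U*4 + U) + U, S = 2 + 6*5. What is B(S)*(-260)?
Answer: 8320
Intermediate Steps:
S = 32 (S = 2 + 30 = 32)
B(U) = -U (B(U) = -((U*4 + U) + U)/6 = -((4*U + U) + U)/6 = -(5*U + U)/6 = -U)
B(S)*(-260) = -1*32*(-260) = -32*(-260) = 8320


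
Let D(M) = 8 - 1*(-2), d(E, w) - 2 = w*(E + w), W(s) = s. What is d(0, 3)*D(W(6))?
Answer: 110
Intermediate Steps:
d(E, w) = 2 + w*(E + w)
D(M) = 10 (D(M) = 8 + 2 = 10)
d(0, 3)*D(W(6)) = (2 + 3**2 + 0*3)*10 = (2 + 9 + 0)*10 = 11*10 = 110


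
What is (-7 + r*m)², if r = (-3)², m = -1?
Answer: 256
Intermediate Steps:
r = 9
(-7 + r*m)² = (-7 + 9*(-1))² = (-7 - 9)² = (-16)² = 256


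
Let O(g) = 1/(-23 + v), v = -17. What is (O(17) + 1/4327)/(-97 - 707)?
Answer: 1429/46385440 ≈ 3.0807e-5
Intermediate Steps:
O(g) = -1/40 (O(g) = 1/(-23 - 17) = 1/(-40) = -1/40)
(O(17) + 1/4327)/(-97 - 707) = (-1/40 + 1/4327)/(-97 - 707) = (-1/40 + 1/4327)/(-804) = -4287/173080*(-1/804) = 1429/46385440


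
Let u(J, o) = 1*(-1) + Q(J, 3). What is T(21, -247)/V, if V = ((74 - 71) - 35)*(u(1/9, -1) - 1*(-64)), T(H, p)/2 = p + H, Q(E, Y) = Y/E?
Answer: 113/720 ≈ 0.15694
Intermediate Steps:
u(J, o) = -1 + 3/J (u(J, o) = 1*(-1) + 3/J = -1 + 3/J)
T(H, p) = 2*H + 2*p (T(H, p) = 2*(p + H) = 2*(H + p) = 2*H + 2*p)
V = -2880 (V = ((74 - 71) - 35)*((3 - 1/9)/(1/9) - 1*(-64)) = (3 - 35)*((3 - 1*⅑)/(⅑) + 64) = -32*(9*(3 - ⅑) + 64) = -32*(9*(26/9) + 64) = -32*(26 + 64) = -32*90 = -2880)
T(21, -247)/V = (2*21 + 2*(-247))/(-2880) = (42 - 494)*(-1/2880) = -452*(-1/2880) = 113/720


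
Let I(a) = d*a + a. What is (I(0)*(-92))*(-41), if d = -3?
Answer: 0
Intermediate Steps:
I(a) = -2*a (I(a) = -3*a + a = -2*a)
(I(0)*(-92))*(-41) = (-2*0*(-92))*(-41) = (0*(-92))*(-41) = 0*(-41) = 0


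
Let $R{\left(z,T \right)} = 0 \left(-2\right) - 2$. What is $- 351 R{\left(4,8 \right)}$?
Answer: $702$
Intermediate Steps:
$R{\left(z,T \right)} = -2$ ($R{\left(z,T \right)} = 0 - 2 = -2$)
$- 351 R{\left(4,8 \right)} = \left(-351\right) \left(-2\right) = 702$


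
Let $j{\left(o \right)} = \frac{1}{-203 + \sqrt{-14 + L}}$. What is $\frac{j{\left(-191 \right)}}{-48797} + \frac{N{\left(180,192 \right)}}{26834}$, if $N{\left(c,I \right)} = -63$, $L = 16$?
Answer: $- \frac{18096223625}{7708173755498} + \frac{\sqrt{2}}{2010777979} \approx -0.0023477$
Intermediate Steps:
$j{\left(o \right)} = \frac{1}{-203 + \sqrt{2}}$ ($j{\left(o \right)} = \frac{1}{-203 + \sqrt{-14 + 16}} = \frac{1}{-203 + \sqrt{2}}$)
$\frac{j{\left(-191 \right)}}{-48797} + \frac{N{\left(180,192 \right)}}{26834} = \frac{- \frac{203}{41207} - \frac{\sqrt{2}}{41207}}{-48797} - \frac{63}{26834} = \left(- \frac{203}{41207} - \frac{\sqrt{2}}{41207}\right) \left(- \frac{1}{48797}\right) - \frac{63}{26834} = \left(\frac{29}{287253997} + \frac{\sqrt{2}}{2010777979}\right) - \frac{63}{26834} = - \frac{18096223625}{7708173755498} + \frac{\sqrt{2}}{2010777979}$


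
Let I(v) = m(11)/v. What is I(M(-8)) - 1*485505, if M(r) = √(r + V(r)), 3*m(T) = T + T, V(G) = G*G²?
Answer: -485505 - 11*I*√130/390 ≈ -4.8551e+5 - 0.32159*I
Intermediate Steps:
V(G) = G³
m(T) = 2*T/3 (m(T) = (T + T)/3 = (2*T)/3 = 2*T/3)
M(r) = √(r + r³)
I(v) = 22/(3*v) (I(v) = ((⅔)*11)/v = 22/(3*v))
I(M(-8)) - 1*485505 = 22/(3*(√(-8 + (-8)³))) - 1*485505 = 22/(3*(√(-8 - 512))) - 485505 = 22/(3*(√(-520))) - 485505 = 22/(3*((2*I*√130))) - 485505 = 22*(-I*√130/260)/3 - 485505 = -11*I*√130/390 - 485505 = -485505 - 11*I*√130/390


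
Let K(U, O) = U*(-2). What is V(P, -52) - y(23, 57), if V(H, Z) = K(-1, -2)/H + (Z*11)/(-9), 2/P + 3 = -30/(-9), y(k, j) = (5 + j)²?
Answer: -34021/9 ≈ -3780.1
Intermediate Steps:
K(U, O) = -2*U
P = 6 (P = 2/(-3 - 30/(-9)) = 2/(-3 - 30*(-⅑)) = 2/(-3 + 10/3) = 2/(⅓) = 2*3 = 6)
V(H, Z) = 2/H - 11*Z/9 (V(H, Z) = (-2*(-1))/H + (Z*11)/(-9) = 2/H + (11*Z)*(-⅑) = 2/H - 11*Z/9)
V(P, -52) - y(23, 57) = (2/6 - 11/9*(-52)) - (5 + 57)² = (2*(⅙) + 572/9) - 1*62² = (⅓ + 572/9) - 1*3844 = 575/9 - 3844 = -34021/9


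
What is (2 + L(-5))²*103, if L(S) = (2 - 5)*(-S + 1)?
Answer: 26368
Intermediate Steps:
L(S) = -3 + 3*S (L(S) = -3*(1 - S) = -3 + 3*S)
(2 + L(-5))²*103 = (2 + (-3 + 3*(-5)))²*103 = (2 + (-3 - 15))²*103 = (2 - 18)²*103 = (-16)²*103 = 256*103 = 26368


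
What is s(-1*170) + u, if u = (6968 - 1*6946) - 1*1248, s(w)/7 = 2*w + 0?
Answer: -3606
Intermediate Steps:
s(w) = 14*w (s(w) = 7*(2*w + 0) = 7*(2*w) = 14*w)
u = -1226 (u = (6968 - 6946) - 1248 = 22 - 1248 = -1226)
s(-1*170) + u = 14*(-1*170) - 1226 = 14*(-170) - 1226 = -2380 - 1226 = -3606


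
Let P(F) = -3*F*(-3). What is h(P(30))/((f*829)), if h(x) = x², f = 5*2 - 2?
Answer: 18225/1658 ≈ 10.992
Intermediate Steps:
f = 8 (f = 10 - 2 = 8)
P(F) = 9*F
h(P(30))/((f*829)) = (9*30)²/((8*829)) = 270²/6632 = 72900*(1/6632) = 18225/1658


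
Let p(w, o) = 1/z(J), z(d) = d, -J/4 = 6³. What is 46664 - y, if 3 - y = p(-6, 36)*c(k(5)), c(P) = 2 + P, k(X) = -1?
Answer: 40315103/864 ≈ 46661.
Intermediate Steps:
J = -864 (J = -4*6³ = -4*216 = -864)
p(w, o) = -1/864 (p(w, o) = 1/(-864) = -1/864)
y = 2593/864 (y = 3 - (-1)*(2 - 1)/864 = 3 - (-1)/864 = 3 - 1*(-1/864) = 3 + 1/864 = 2593/864 ≈ 3.0012)
46664 - y = 46664 - 1*2593/864 = 46664 - 2593/864 = 40315103/864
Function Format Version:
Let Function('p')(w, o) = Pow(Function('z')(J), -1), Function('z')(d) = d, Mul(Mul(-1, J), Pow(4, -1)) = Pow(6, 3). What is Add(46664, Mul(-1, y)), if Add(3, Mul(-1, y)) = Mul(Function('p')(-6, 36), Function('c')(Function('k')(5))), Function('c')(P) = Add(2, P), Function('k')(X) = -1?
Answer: Rational(40315103, 864) ≈ 46661.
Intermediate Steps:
J = -864 (J = Mul(-4, Pow(6, 3)) = Mul(-4, 216) = -864)
Function('p')(w, o) = Rational(-1, 864) (Function('p')(w, o) = Pow(-864, -1) = Rational(-1, 864))
y = Rational(2593, 864) (y = Add(3, Mul(-1, Mul(Rational(-1, 864), Add(2, -1)))) = Add(3, Mul(-1, Mul(Rational(-1, 864), 1))) = Add(3, Mul(-1, Rational(-1, 864))) = Add(3, Rational(1, 864)) = Rational(2593, 864) ≈ 3.0012)
Add(46664, Mul(-1, y)) = Add(46664, Mul(-1, Rational(2593, 864))) = Add(46664, Rational(-2593, 864)) = Rational(40315103, 864)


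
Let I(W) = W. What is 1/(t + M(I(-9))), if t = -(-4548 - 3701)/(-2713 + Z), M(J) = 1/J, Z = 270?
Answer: -21987/76684 ≈ -0.28672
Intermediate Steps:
t = -8249/2443 (t = -(-4548 - 3701)/(-2713 + 270) = -(-8249)/(-2443) = -(-8249)*(-1)/2443 = -1*8249/2443 = -8249/2443 ≈ -3.3766)
1/(t + M(I(-9))) = 1/(-8249/2443 + 1/(-9)) = 1/(-8249/2443 - 1/9) = 1/(-76684/21987) = -21987/76684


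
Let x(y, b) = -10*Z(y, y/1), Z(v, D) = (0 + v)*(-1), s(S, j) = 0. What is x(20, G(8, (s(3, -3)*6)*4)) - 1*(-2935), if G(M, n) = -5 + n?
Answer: 3135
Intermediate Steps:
Z(v, D) = -v (Z(v, D) = v*(-1) = -v)
x(y, b) = 10*y (x(y, b) = -(-10)*y = 10*y)
x(20, G(8, (s(3, -3)*6)*4)) - 1*(-2935) = 10*20 - 1*(-2935) = 200 + 2935 = 3135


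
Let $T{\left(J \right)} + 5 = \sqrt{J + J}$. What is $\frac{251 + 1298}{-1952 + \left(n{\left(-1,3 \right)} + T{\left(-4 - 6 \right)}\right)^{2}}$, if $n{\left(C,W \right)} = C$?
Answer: $\frac{1549 i}{8 \left(- 242 i + 3 \sqrt{5}\right)} \approx -0.79949 + 0.022162 i$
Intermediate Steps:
$T{\left(J \right)} = -5 + \sqrt{2} \sqrt{J}$ ($T{\left(J \right)} = -5 + \sqrt{J + J} = -5 + \sqrt{2 J} = -5 + \sqrt{2} \sqrt{J}$)
$\frac{251 + 1298}{-1952 + \left(n{\left(-1,3 \right)} + T{\left(-4 - 6 \right)}\right)^{2}} = \frac{251 + 1298}{-1952 + \left(-1 - \left(5 - \sqrt{2} \sqrt{-4 - 6}\right)\right)^{2}} = \frac{1549}{-1952 + \left(-1 - \left(5 - \sqrt{2} \sqrt{-4 - 6}\right)\right)^{2}} = \frac{1549}{-1952 + \left(-1 - \left(5 - \sqrt{2} \sqrt{-10}\right)\right)^{2}} = \frac{1549}{-1952 + \left(-1 - \left(5 - \sqrt{2} i \sqrt{10}\right)\right)^{2}} = \frac{1549}{-1952 + \left(-1 - \left(5 - 2 i \sqrt{5}\right)\right)^{2}} = \frac{1549}{-1952 + \left(-6 + 2 i \sqrt{5}\right)^{2}}$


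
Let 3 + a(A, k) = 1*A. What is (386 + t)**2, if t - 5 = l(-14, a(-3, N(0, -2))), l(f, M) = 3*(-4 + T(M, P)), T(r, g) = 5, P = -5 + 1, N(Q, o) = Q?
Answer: 155236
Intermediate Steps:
P = -4
a(A, k) = -3 + A (a(A, k) = -3 + 1*A = -3 + A)
l(f, M) = 3 (l(f, M) = 3*(-4 + 5) = 3*1 = 3)
t = 8 (t = 5 + 3 = 8)
(386 + t)**2 = (386 + 8)**2 = 394**2 = 155236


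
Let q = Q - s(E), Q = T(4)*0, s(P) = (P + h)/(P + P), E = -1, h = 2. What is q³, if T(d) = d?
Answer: ⅛ ≈ 0.12500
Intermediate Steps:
s(P) = (2 + P)/(2*P) (s(P) = (P + 2)/(P + P) = (2 + P)/((2*P)) = (2 + P)*(1/(2*P)) = (2 + P)/(2*P))
Q = 0 (Q = 4*0 = 0)
q = ½ (q = 0 - (2 - 1)/(2*(-1)) = 0 - (-1)/2 = 0 - 1*(-½) = 0 + ½ = ½ ≈ 0.50000)
q³ = (½)³ = ⅛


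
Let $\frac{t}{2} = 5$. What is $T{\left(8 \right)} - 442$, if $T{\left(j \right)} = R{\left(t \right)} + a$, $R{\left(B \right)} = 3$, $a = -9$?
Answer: $-448$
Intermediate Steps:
$t = 10$ ($t = 2 \cdot 5 = 10$)
$T{\left(j \right)} = -6$ ($T{\left(j \right)} = 3 - 9 = -6$)
$T{\left(8 \right)} - 442 = -6 - 442 = -448$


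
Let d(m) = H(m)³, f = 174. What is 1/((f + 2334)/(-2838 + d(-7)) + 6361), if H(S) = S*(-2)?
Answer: 47/297713 ≈ 0.00015787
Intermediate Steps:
H(S) = -2*S
d(m) = -8*m³ (d(m) = (-2*m)³ = -8*m³)
1/((f + 2334)/(-2838 + d(-7)) + 6361) = 1/((174 + 2334)/(-2838 - 8*(-7)³) + 6361) = 1/(2508/(-2838 - 8*(-343)) + 6361) = 1/(2508/(-2838 + 2744) + 6361) = 1/(2508/(-94) + 6361) = 1/(2508*(-1/94) + 6361) = 1/(-1254/47 + 6361) = 1/(297713/47) = 47/297713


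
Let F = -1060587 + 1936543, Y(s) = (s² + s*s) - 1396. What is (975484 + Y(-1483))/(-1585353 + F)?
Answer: -413282/54569 ≈ -7.5736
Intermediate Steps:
Y(s) = -1396 + 2*s² (Y(s) = (s² + s²) - 1396 = 2*s² - 1396 = -1396 + 2*s²)
F = 875956
(975484 + Y(-1483))/(-1585353 + F) = (975484 + (-1396 + 2*(-1483)²))/(-1585353 + 875956) = (975484 + (-1396 + 2*2199289))/(-709397) = (975484 + (-1396 + 4398578))*(-1/709397) = (975484 + 4397182)*(-1/709397) = 5372666*(-1/709397) = -413282/54569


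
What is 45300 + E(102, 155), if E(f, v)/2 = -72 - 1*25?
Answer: 45106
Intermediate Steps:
E(f, v) = -194 (E(f, v) = 2*(-72 - 1*25) = 2*(-72 - 25) = 2*(-97) = -194)
45300 + E(102, 155) = 45300 - 194 = 45106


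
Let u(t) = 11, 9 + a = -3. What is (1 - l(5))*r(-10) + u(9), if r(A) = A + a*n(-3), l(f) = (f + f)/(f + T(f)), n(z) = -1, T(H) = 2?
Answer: 71/7 ≈ 10.143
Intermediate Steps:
a = -12 (a = -9 - 3 = -12)
l(f) = 2*f/(2 + f) (l(f) = (f + f)/(f + 2) = (2*f)/(2 + f) = 2*f/(2 + f))
r(A) = 12 + A (r(A) = A - 12*(-1) = A + 12 = 12 + A)
(1 - l(5))*r(-10) + u(9) = (1 - 2*5/(2 + 5))*(12 - 10) + 11 = (1 - 2*5/7)*2 + 11 = (1 - 1*10/7)*2 + 11 = (1 - 10/7)*2 + 11 = -3/7*2 + 11 = -6/7 + 11 = 71/7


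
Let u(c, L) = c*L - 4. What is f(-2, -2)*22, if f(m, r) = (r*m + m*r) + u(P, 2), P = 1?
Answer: 132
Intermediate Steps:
u(c, L) = -4 + L*c (u(c, L) = L*c - 4 = -4 + L*c)
f(m, r) = -2 + 2*m*r (f(m, r) = (r*m + m*r) + (-4 + 2*1) = (m*r + m*r) + (-4 + 2) = 2*m*r - 2 = -2 + 2*m*r)
f(-2, -2)*22 = (-2 + 2*(-2)*(-2))*22 = (-2 + 8)*22 = 6*22 = 132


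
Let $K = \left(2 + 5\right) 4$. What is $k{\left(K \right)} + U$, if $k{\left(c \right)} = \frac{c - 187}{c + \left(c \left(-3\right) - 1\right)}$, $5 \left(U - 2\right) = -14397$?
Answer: $- \frac{273088}{95} \approx -2874.6$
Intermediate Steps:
$U = - \frac{14387}{5}$ ($U = 2 + \frac{1}{5} \left(-14397\right) = 2 - \frac{14397}{5} = - \frac{14387}{5} \approx -2877.4$)
$K = 28$ ($K = 7 \cdot 4 = 28$)
$k{\left(c \right)} = \frac{-187 + c}{-1 - 2 c}$ ($k{\left(c \right)} = \frac{-187 + c}{c - \left(1 + 3 c\right)} = \frac{-187 + c}{-1 - 2 c}$)
$k{\left(K \right)} + U = \frac{187 - 28}{1 + 2 \cdot 28} - \frac{14387}{5} = \frac{187 - 28}{1 + 56} - \frac{14387}{5} = \frac{1}{57} \cdot 159 - \frac{14387}{5} = \frac{53}{19} - \frac{14387}{5} = - \frac{273088}{95}$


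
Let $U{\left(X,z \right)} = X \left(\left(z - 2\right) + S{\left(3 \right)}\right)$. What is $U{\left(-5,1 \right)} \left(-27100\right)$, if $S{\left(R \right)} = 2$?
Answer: $135500$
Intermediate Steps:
$U{\left(X,z \right)} = X z$ ($U{\left(X,z \right)} = X \left(\left(z - 2\right) + 2\right) = X \left(\left(-2 + z\right) + 2\right) = X z$)
$U{\left(-5,1 \right)} \left(-27100\right) = \left(-5\right) 1 \left(-27100\right) = \left(-5\right) \left(-27100\right) = 135500$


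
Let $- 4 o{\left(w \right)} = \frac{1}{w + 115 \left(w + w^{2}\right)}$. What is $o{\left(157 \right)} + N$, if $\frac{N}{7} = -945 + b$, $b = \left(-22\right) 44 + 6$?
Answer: $- \frac{152330618413}{11411388} \approx -13349.0$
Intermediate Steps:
$b = -962$ ($b = -968 + 6 = -962$)
$N = -13349$ ($N = 7 \left(-945 - 962\right) = 7 \left(-1907\right) = -13349$)
$o{\left(w \right)} = - \frac{1}{4 \left(115 w^{2} + 116 w\right)}$ ($o{\left(w \right)} = - \frac{1}{4 \left(w + 115 \left(w + w^{2}\right)\right)} = - \frac{1}{4 \left(w + \left(115 w + 115 w^{2}\right)\right)} = - \frac{1}{4 \left(115 w^{2} + 116 w\right)}$)
$o{\left(157 \right)} + N = - \frac{1}{4 \cdot 157 \left(116 + 115 \cdot 157\right)} - 13349 = \left(- \frac{1}{4}\right) \frac{1}{157} \frac{1}{116 + 18055} - 13349 = \left(- \frac{1}{4}\right) \frac{1}{157} \cdot \frac{1}{18171} - 13349 = - \frac{1}{11411388} - 13349 = - \frac{152330618413}{11411388}$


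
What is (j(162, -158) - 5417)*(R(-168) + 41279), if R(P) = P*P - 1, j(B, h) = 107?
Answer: -369055620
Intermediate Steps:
R(P) = -1 + P² (R(P) = P² - 1 = -1 + P²)
(j(162, -158) - 5417)*(R(-168) + 41279) = (107 - 5417)*((-1 + (-168)²) + 41279) = -5310*((-1 + 28224) + 41279) = -5310*(28223 + 41279) = -5310*69502 = -369055620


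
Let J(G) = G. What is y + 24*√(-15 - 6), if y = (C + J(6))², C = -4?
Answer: 4 + 24*I*√21 ≈ 4.0 + 109.98*I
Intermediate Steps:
y = 4 (y = (-4 + 6)² = 2² = 4)
y + 24*√(-15 - 6) = 4 + 24*√(-15 - 6) = 4 + 24*√(-21) = 4 + 24*(I*√21) = 4 + 24*I*√21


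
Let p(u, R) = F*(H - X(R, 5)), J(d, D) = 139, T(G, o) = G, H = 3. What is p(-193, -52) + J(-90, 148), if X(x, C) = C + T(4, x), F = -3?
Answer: 157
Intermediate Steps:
X(x, C) = 4 + C (X(x, C) = C + 4 = 4 + C)
p(u, R) = 18 (p(u, R) = -3*(3 - (4 + 5)) = -3*(3 - 1*9) = -3*(3 - 9) = -3*(-6) = 18)
p(-193, -52) + J(-90, 148) = 18 + 139 = 157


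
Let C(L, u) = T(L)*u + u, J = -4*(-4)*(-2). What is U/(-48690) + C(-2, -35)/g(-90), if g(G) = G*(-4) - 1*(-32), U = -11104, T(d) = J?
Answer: 4084387/1363320 ≈ 2.9959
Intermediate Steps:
J = -32 (J = 16*(-2) = -32)
T(d) = -32
C(L, u) = -31*u (C(L, u) = -32*u + u = -31*u)
g(G) = 32 - 4*G (g(G) = -4*G + 32 = 32 - 4*G)
U/(-48690) + C(-2, -35)/g(-90) = -11104/(-48690) + (-31*(-35))/(32 - 4*(-90)) = -11104*(-1/48690) + 1085/(32 + 360) = 5552/24345 + 1085/392 = 5552/24345 + 1085*(1/392) = 5552/24345 + 155/56 = 4084387/1363320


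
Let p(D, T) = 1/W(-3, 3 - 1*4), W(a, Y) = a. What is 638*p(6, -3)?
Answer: -638/3 ≈ -212.67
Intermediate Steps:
p(D, T) = -1/3 (p(D, T) = 1/(-3) = 1*(-1/3) = -1/3)
638*p(6, -3) = 638*(-1/3) = -638/3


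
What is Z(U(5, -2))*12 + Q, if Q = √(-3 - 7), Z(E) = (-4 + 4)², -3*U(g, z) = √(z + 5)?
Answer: I*√10 ≈ 3.1623*I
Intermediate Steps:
U(g, z) = -√(5 + z)/3 (U(g, z) = -√(z + 5)/3 = -√(5 + z)/3)
Z(E) = 0 (Z(E) = 0² = 0)
Q = I*√10 (Q = √(-10) = I*√10 ≈ 3.1623*I)
Z(U(5, -2))*12 + Q = 0*12 + I*√10 = 0 + I*√10 = I*√10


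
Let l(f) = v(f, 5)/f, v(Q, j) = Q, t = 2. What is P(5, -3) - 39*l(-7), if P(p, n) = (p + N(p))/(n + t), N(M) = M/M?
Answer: -45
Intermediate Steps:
N(M) = 1
P(p, n) = (1 + p)/(2 + n) (P(p, n) = (p + 1)/(n + 2) = (1 + p)/(2 + n))
l(f) = 1 (l(f) = f/f = 1)
P(5, -3) - 39*l(-7) = (1 + 5)/(2 - 3) - 39*1 = 6/(-1) - 39 = -1*6 - 39 = -6 - 39 = -45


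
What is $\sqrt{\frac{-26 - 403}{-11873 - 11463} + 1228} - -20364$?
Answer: $20364 + \frac{\sqrt{167185153858}}{11668} \approx 20399.0$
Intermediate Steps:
$\sqrt{\frac{-26 - 403}{-11873 - 11463} + 1228} - -20364 = \sqrt{- \frac{429}{-23336} + 1228} + 20364 = \sqrt{\left(-429\right) \left(- \frac{1}{23336}\right) + 1228} + 20364 = \sqrt{\frac{429}{23336} + 1228} + 20364 = \sqrt{\frac{28657037}{23336}} + 20364 = \frac{\sqrt{167185153858}}{11668} + 20364 = 20364 + \frac{\sqrt{167185153858}}{11668}$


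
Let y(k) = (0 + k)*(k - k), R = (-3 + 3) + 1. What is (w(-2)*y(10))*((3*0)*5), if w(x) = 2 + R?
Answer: 0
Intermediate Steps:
R = 1 (R = 0 + 1 = 1)
y(k) = 0 (y(k) = k*0 = 0)
w(x) = 3 (w(x) = 2 + 1 = 3)
(w(-2)*y(10))*((3*0)*5) = (3*0)*((3*0)*5) = 0*(0*5) = 0*0 = 0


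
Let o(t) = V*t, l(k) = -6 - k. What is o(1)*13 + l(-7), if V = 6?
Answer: 79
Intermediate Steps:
o(t) = 6*t
o(1)*13 + l(-7) = (6*1)*13 + (-6 - 1*(-7)) = 6*13 + (-6 + 7) = 78 + 1 = 79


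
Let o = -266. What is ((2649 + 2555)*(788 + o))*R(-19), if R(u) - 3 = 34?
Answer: 100510056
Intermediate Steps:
R(u) = 37 (R(u) = 3 + 34 = 37)
((2649 + 2555)*(788 + o))*R(-19) = ((2649 + 2555)*(788 - 266))*37 = (5204*522)*37 = 2716488*37 = 100510056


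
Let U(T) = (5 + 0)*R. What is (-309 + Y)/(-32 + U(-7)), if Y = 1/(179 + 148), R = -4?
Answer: 50521/8502 ≈ 5.9422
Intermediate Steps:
Y = 1/327 ≈ 0.0030581
U(T) = -20 (U(T) = (5 + 0)*(-4) = 5*(-4) = -20)
(-309 + Y)/(-32 + U(-7)) = (-309 + 1/327)/(-32 - 20) = -101042/327/(-52) = -101042/327*(-1/52) = 50521/8502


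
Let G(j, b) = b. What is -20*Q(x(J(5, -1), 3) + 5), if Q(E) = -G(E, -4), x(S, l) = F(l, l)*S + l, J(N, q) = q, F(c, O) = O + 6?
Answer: -80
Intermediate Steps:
F(c, O) = 6 + O
x(S, l) = l + S*(6 + l) (x(S, l) = (6 + l)*S + l = S*(6 + l) + l = l + S*(6 + l))
Q(E) = 4 (Q(E) = -1*(-4) = 4)
-20*Q(x(J(5, -1), 3) + 5) = -20*4 = -80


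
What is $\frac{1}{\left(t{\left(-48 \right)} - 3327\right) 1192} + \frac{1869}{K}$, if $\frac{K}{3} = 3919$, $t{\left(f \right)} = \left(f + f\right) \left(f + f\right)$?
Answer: $\frac{4373269543}{27510157272} \approx 0.15897$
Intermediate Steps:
$t{\left(f \right)} = 4 f^{2}$ ($t{\left(f \right)} = 2 f 2 f = 4 f^{2}$)
$K = 11757$ ($K = 3 \cdot 3919 = 11757$)
$\frac{1}{\left(t{\left(-48 \right)} - 3327\right) 1192} + \frac{1869}{K} = \frac{1}{\left(4 \left(-48\right)^{2} - 3327\right) 1192} + \frac{1869}{11757} = \frac{1}{4 \cdot 2304 - 3327} \cdot \frac{1}{1192} + 1869 \cdot \frac{1}{11757} = \frac{1}{9216 - 3327} \cdot \frac{1}{1192} + \frac{623}{3919} = \frac{1}{5889} \cdot \frac{1}{1192} + \frac{623}{3919} = \frac{1}{7019688} + \frac{623}{3919} = \frac{4373269543}{27510157272}$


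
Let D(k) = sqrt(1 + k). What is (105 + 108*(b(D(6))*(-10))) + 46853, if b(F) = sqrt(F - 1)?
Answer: 46958 - 1080*sqrt(-1 + sqrt(7)) ≈ 45573.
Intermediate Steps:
b(F) = sqrt(-1 + F)
(105 + 108*(b(D(6))*(-10))) + 46853 = (105 + 108*(sqrt(-1 + sqrt(1 + 6))*(-10))) + 46853 = (105 + 108*(sqrt(-1 + sqrt(7))*(-10))) + 46853 = (105 + 108*(-10*sqrt(-1 + sqrt(7)))) + 46853 = (105 - 1080*sqrt(-1 + sqrt(7))) + 46853 = 46958 - 1080*sqrt(-1 + sqrt(7))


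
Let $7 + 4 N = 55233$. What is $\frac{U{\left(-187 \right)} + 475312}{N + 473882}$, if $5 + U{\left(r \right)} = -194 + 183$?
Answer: $\frac{950592}{975377} \approx 0.97459$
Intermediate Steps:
$N = \frac{27613}{2}$ ($N = - \frac{7}{4} + \frac{1}{4} \cdot 55233 = - \frac{7}{4} + \frac{55233}{4} = \frac{27613}{2} \approx 13807.0$)
$U{\left(r \right)} = -16$ ($U{\left(r \right)} = -5 + \left(-194 + 183\right) = -5 - 11 = -16$)
$\frac{U{\left(-187 \right)} + 475312}{N + 473882} = \frac{-16 + 475312}{\frac{27613}{2} + 473882} = \frac{475296}{\frac{975377}{2}} = 475296 \cdot \frac{2}{975377} = \frac{950592}{975377}$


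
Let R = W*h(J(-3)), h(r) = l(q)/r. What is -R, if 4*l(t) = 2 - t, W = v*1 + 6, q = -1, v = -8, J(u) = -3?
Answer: -1/2 ≈ -0.50000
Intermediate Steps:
W = -2 (W = -8*1 + 6 = -8 + 6 = -2)
l(t) = 1/2 - t/4 (l(t) = (2 - t)/4 = 1/2 - t/4)
h(r) = 3/(4*r) (h(r) = (1/2 - 1/4*(-1))/r = (1/2 + 1/4)/r = 3/(4*r))
R = 1/2 (R = -3/(2*(-3)) = -3*(-1)/(2*3) = -2*(-1/4) = 1/2 ≈ 0.50000)
-R = -1*1/2 = -1/2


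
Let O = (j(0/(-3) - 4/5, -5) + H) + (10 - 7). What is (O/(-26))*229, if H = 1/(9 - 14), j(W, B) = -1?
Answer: -2061/130 ≈ -15.854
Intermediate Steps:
H = -⅕ (H = 1/(-5) = -⅕ ≈ -0.20000)
O = 9/5 (O = (-1 - ⅕) + (10 - 7) = -6/5 + 3 = 9/5 ≈ 1.8000)
(O/(-26))*229 = ((9/5)/(-26))*229 = ((9/5)*(-1/26))*229 = -9/130*229 = -2061/130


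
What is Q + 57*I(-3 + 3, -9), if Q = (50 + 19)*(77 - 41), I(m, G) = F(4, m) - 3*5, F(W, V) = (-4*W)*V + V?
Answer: 1629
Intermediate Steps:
F(W, V) = V - 4*V*W (F(W, V) = -4*V*W + V = V - 4*V*W)
I(m, G) = -15 - 15*m (I(m, G) = m*(1 - 4*4) - 3*5 = m*(1 - 16) - 15 = m*(-15) - 15 = -15*m - 15 = -15 - 15*m)
Q = 2484 (Q = 69*36 = 2484)
Q + 57*I(-3 + 3, -9) = 2484 + 57*(-15 - 15*(-3 + 3)) = 2484 + 57*(-15 - 15*0) = 2484 + 57*(-15 + 0) = 2484 + 57*(-15) = 2484 - 855 = 1629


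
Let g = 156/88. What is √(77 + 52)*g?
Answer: 39*√129/22 ≈ 20.134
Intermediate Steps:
g = 39/22 (g = 156*(1/88) = 39/22 ≈ 1.7727)
√(77 + 52)*g = √(77 + 52)*(39/22) = √129*(39/22) = 39*√129/22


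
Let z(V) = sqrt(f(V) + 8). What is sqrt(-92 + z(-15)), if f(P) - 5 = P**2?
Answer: sqrt(-92 + sqrt(238)) ≈ 8.7506*I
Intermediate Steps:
f(P) = 5 + P**2
z(V) = sqrt(13 + V**2) (z(V) = sqrt((5 + V**2) + 8) = sqrt(13 + V**2))
sqrt(-92 + z(-15)) = sqrt(-92 + sqrt(13 + (-15)**2)) = sqrt(-92 + sqrt(13 + 225)) = sqrt(-92 + sqrt(238))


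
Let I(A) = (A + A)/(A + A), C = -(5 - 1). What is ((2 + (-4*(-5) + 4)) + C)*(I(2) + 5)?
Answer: 132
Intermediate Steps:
C = -4 (C = -1*4 = -4)
I(A) = 1 (I(A) = (2*A)/((2*A)) = (2*A)*(1/(2*A)) = 1)
((2 + (-4*(-5) + 4)) + C)*(I(2) + 5) = ((2 + (-4*(-5) + 4)) - 4)*(1 + 5) = ((2 + (20 + 4)) - 4)*6 = ((2 + 24) - 4)*6 = (26 - 4)*6 = 22*6 = 132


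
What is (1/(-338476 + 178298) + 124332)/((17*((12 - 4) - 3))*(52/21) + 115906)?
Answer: 418220272995/390585403388 ≈ 1.0708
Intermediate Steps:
(1/(-338476 + 178298) + 124332)/((17*((12 - 4) - 3))*(52/21) + 115906) = (1/(-160178) + 124332)/((17*(8 - 3))*(52*(1/21)) + 115906) = (-1/160178 + 124332)/((17*5)*(52/21) + 115906) = 19915251095/(160178*(85*(52/21) + 115906)) = 19915251095/(160178*(4420/21 + 115906)) = 19915251095/(160178*(2438446/21)) = (19915251095/160178)*(21/2438446) = 418220272995/390585403388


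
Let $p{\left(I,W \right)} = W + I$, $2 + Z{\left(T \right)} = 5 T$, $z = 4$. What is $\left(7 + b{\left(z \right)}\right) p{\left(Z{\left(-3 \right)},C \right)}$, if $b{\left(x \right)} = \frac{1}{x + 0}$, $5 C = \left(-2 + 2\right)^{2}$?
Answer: $- \frac{493}{4} \approx -123.25$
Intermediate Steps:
$C = 0$ ($C = \frac{\left(-2 + 2\right)^{2}}{5} = \frac{0^{2}}{5} = \frac{1}{5} \cdot 0 = 0$)
$b{\left(x \right)} = \frac{1}{x}$
$Z{\left(T \right)} = -2 + 5 T$
$p{\left(I,W \right)} = I + W$
$\left(7 + b{\left(z \right)}\right) p{\left(Z{\left(-3 \right)},C \right)} = \left(7 + \frac{1}{4}\right) \left(\left(-2 + 5 \left(-3\right)\right) + 0\right) = \left(7 + \frac{1}{4}\right) \left(\left(-2 - 15\right) + 0\right) = \frac{29 \left(-17 + 0\right)}{4} = \frac{29}{4} \left(-17\right) = - \frac{493}{4}$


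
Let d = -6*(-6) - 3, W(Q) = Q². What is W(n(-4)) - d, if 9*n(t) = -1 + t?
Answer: -2648/81 ≈ -32.691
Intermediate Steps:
n(t) = -⅑ + t/9 (n(t) = (-1 + t)/9 = -⅑ + t/9)
d = 33 (d = 36 - 3 = 33)
W(n(-4)) - d = (-⅑ + (⅑)*(-4))² - 1*33 = (-⅑ - 4/9)² - 33 = (-5/9)² - 33 = 25/81 - 33 = -2648/81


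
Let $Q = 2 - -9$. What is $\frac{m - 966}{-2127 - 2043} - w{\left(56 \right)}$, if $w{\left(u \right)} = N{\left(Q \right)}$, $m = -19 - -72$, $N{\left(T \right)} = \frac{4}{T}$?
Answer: $- \frac{6637}{45870} \approx -0.14469$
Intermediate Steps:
$Q = 11$ ($Q = 2 + 9 = 11$)
$m = 53$ ($m = -19 + 72 = 53$)
$w{\left(u \right)} = \frac{4}{11}$
$\frac{m - 966}{-2127 - 2043} - w{\left(56 \right)} = \frac{53 - 966}{-2127 - 2043} - \frac{4}{11} = - \frac{913}{-4170} - \frac{4}{11} = \left(-913\right) \left(- \frac{1}{4170}\right) - \frac{4}{11} = \frac{913}{4170} - \frac{4}{11} = - \frac{6637}{45870}$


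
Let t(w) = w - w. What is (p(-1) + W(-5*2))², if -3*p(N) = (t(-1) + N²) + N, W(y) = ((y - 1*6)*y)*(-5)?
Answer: 640000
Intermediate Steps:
t(w) = 0
W(y) = -5*y*(-6 + y) (W(y) = ((y - 6)*y)*(-5) = ((-6 + y)*y)*(-5) = (y*(-6 + y))*(-5) = -5*y*(-6 + y))
p(N) = -N/3 - N²/3 (p(N) = -((0 + N²) + N)/3 = -(N² + N)/3 = -(N + N²)/3 = -N/3 - N²/3)
(p(-1) + W(-5*2))² = ((⅓)*(-1)*(-1 - 1*(-1)) + 5*(-5*2)*(6 - (-5)*2))² = ((⅓)*(-1)*(-1 + 1) + 5*(-10)*(6 - 1*(-10)))² = ((⅓)*(-1)*0 + 5*(-10)*(6 + 10))² = (0 + 5*(-10)*16)² = (0 - 800)² = (-800)² = 640000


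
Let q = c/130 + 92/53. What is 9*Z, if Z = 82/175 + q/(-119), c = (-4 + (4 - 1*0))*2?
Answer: 92034/22525 ≈ 4.0859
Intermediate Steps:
c = 0 (c = (-4 + (4 + 0))*2 = (-4 + 4)*2 = 0*2 = 0)
q = 92/53 (q = 0/130 + 92/53 = 0*(1/130) + 92*(1/53) = 0 + 92/53 = 92/53 ≈ 1.7358)
Z = 10226/22525 (Z = 82/175 + (92/53)/(-119) = 82*(1/175) + (92/53)*(-1/119) = 82/175 - 92/6307 = 10226/22525 ≈ 0.45398)
9*Z = 9*(10226/22525) = 92034/22525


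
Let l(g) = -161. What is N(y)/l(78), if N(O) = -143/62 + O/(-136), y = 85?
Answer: 727/39928 ≈ 0.018208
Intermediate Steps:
N(O) = -143/62 - O/136 (N(O) = -143*1/62 + O*(-1/136) = -143/62 - O/136)
N(y)/l(78) = (-143/62 - 1/136*85)/(-161) = (-143/62 - 5/8)*(-1/161) = -727/248*(-1/161) = 727/39928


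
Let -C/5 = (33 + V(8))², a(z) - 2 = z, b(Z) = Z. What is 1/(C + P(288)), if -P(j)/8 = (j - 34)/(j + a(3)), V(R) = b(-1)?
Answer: -293/1502192 ≈ -0.00019505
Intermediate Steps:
a(z) = 2 + z
V(R) = -1
C = -5120 (C = -5*(33 - 1)² = -5*32² = -5*1024 = -5120)
P(j) = -8*(-34 + j)/(5 + j) (P(j) = -8*(j - 34)/(j + (2 + 3)) = -8*(-34 + j)/(j + 5) = -8*(-34 + j)/(5 + j))
1/(C + P(288)) = 1/(-5120 + 8*(34 - 1*288)/(5 + 288)) = 1/(-5120 + 8*(34 - 288)/293) = 1/(-5120 + 8*(1/293)*(-254)) = 1/(-5120 - 2032/293) = 1/(-1502192/293) = -293/1502192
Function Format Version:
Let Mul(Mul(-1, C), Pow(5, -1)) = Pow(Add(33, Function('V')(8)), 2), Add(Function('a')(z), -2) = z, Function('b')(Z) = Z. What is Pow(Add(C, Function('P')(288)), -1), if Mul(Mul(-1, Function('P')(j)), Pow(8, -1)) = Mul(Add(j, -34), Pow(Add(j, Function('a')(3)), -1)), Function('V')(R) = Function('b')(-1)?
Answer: Rational(-293, 1502192) ≈ -0.00019505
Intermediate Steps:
Function('a')(z) = Add(2, z)
Function('V')(R) = -1
C = -5120 (C = Mul(-5, Pow(Add(33, -1), 2)) = Mul(-5, Pow(32, 2)) = Mul(-5, 1024) = -5120)
Function('P')(j) = Mul(-8, Pow(Add(5, j), -1), Add(-34, j)) (Function('P')(j) = Mul(-8, Mul(Add(j, -34), Pow(Add(j, Add(2, 3)), -1))) = Mul(-8, Mul(Add(-34, j), Pow(Add(j, 5), -1))) = Mul(-8, Mul(Add(-34, j), Pow(Add(5, j), -1))) = Mul(-8, Mul(Pow(Add(5, j), -1), Add(-34, j))) = Mul(-8, Pow(Add(5, j), -1), Add(-34, j)))
Pow(Add(C, Function('P')(288)), -1) = Pow(Add(-5120, Mul(8, Pow(Add(5, 288), -1), Add(34, Mul(-1, 288)))), -1) = Pow(Add(-5120, Mul(8, Pow(293, -1), Add(34, -288))), -1) = Pow(Add(-5120, Mul(8, Rational(1, 293), -254)), -1) = Pow(Add(-5120, Rational(-2032, 293)), -1) = Pow(Rational(-1502192, 293), -1) = Rational(-293, 1502192)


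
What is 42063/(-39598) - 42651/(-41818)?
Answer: -2503437/59139613 ≈ -0.042331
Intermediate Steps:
42063/(-39598) - 42651/(-41818) = 42063*(-1/39598) - 42651*(-1/41818) = -42063/39598 + 6093/5974 = -2503437/59139613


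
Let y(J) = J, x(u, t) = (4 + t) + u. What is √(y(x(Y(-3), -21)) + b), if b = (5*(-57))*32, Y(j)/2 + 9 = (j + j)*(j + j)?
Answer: I*√9083 ≈ 95.305*I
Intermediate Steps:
Y(j) = -18 + 8*j² (Y(j) = -18 + 2*((j + j)*(j + j)) = -18 + 2*((2*j)*(2*j)) = -18 + 2*(4*j²) = -18 + 8*j²)
b = -9120 (b = -285*32 = -9120)
x(u, t) = 4 + t + u
√(y(x(Y(-3), -21)) + b) = √((4 - 21 + (-18 + 8*(-3)²)) - 9120) = √((4 - 21 + (-18 + 8*9)) - 9120) = √((4 - 21 + (-18 + 72)) - 9120) = √((4 - 21 + 54) - 9120) = √(37 - 9120) = √(-9083) = I*√9083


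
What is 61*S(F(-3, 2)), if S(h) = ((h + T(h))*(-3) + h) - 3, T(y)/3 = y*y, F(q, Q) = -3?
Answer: -4758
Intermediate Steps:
T(y) = 3*y² (T(y) = 3*(y*y) = 3*y²)
S(h) = -3 - 9*h² - 2*h (S(h) = ((h + 3*h²)*(-3) + h) - 3 = ((-9*h² - 3*h) + h) - 3 = (-9*h² - 2*h) - 3 = -3 - 9*h² - 2*h)
61*S(F(-3, 2)) = 61*(-3 - 9*(-3)² - 2*(-3)) = 61*(-3 - 9*9 + 6) = 61*(-3 - 81 + 6) = 61*(-78) = -4758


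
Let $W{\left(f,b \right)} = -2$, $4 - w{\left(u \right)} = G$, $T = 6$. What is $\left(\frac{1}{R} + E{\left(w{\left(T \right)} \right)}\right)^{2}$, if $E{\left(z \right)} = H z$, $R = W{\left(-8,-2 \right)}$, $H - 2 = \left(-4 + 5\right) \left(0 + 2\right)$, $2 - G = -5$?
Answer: $\frac{625}{4} \approx 156.25$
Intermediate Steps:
$G = 7$ ($G = 2 - -5 = 2 + 5 = 7$)
$w{\left(u \right)} = -3$ ($w{\left(u \right)} = 4 - 7 = -3$)
$H = 4$ ($H = 2 + \left(-4 + 5\right) \left(0 + 2\right) = 2 + 1 \cdot 2 = 2 + 2 = 4$)
$R = -2$
$E{\left(z \right)} = 4 z$
$\left(\frac{1}{R} + E{\left(w{\left(T \right)} \right)}\right)^{2} = \left(\frac{1}{-2} + 4 \left(-3\right)\right)^{2} = \left(- \frac{1}{2} - 12\right)^{2} = \left(- \frac{25}{2}\right)^{2} = \frac{625}{4}$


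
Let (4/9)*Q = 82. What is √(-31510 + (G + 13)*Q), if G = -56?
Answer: I*√157774/2 ≈ 198.6*I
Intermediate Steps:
Q = 369/2 (Q = (9/4)*82 = 369/2 ≈ 184.50)
√(-31510 + (G + 13)*Q) = √(-31510 + (-56 + 13)*(369/2)) = √(-31510 - 43*369/2) = √(-31510 - 15867/2) = √(-78887/2) = I*√157774/2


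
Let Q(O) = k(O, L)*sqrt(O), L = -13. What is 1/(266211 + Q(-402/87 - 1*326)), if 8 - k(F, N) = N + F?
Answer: 65582021/17468725582539 - 5974*I*sqrt(69513)/17468725582539 ≈ 3.7543e-6 - 9.0165e-8*I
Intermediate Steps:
k(F, N) = 8 - F - N (k(F, N) = 8 - (N + F) = 8 - (F + N) = 8 + (-F - N) = 8 - F - N)
Q(O) = sqrt(O)*(21 - O) (Q(O) = (8 - O - 1*(-13))*sqrt(O) = (8 - O + 13)*sqrt(O) = (21 - O)*sqrt(O) = sqrt(O)*(21 - O))
1/(266211 + Q(-402/87 - 1*326)) = 1/(266211 + sqrt(-402/87 - 1*326)*(21 - (-402/87 - 1*326))) = 1/(266211 + sqrt(-402*1/87 - 326)*(21 - (-402*1/87 - 326))) = 1/(266211 + sqrt(-134/29 - 326)*(21 - (-134/29 - 326))) = 1/(266211 + sqrt(-9588/29)*(21 - 1*(-9588/29))) = 1/(266211 + (2*I*sqrt(69513)/29)*(21 + 9588/29)) = 1/(266211 + (2*I*sqrt(69513)/29)*(10197/29)) = 1/(266211 + 20394*I*sqrt(69513)/841)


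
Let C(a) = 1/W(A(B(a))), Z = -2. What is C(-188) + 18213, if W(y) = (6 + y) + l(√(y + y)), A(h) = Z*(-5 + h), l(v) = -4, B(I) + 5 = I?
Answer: 7248775/398 ≈ 18213.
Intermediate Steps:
B(I) = -5 + I
A(h) = 10 - 2*h (A(h) = -2*(-5 + h) = 10 - 2*h)
W(y) = 2 + y (W(y) = (6 + y) - 4 = 2 + y)
C(a) = 1/(22 - 2*a) (C(a) = 1/(2 + (10 - 2*(-5 + a))) = 1/(2 + (10 + (10 - 2*a))) = 1/(2 + (20 - 2*a)) = 1/(22 - 2*a))
C(-188) + 18213 = -1/(-22 + 2*(-188)) + 18213 = -1/(-22 - 376) + 18213 = -1/(-398) + 18213 = -1*(-1/398) + 18213 = 1/398 + 18213 = 7248775/398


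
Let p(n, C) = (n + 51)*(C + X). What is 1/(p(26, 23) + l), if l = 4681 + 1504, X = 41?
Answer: 1/11113 ≈ 8.9985e-5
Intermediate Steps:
p(n, C) = (41 + C)*(51 + n) (p(n, C) = (n + 51)*(C + 41) = (51 + n)*(41 + C) = (41 + C)*(51 + n))
l = 6185
1/(p(26, 23) + l) = 1/((2091 + 41*26 + 51*23 + 23*26) + 6185) = 1/((2091 + 1066 + 1173 + 598) + 6185) = 1/(4928 + 6185) = 1/11113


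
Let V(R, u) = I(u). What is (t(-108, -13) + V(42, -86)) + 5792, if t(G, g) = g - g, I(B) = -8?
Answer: 5784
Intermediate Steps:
V(R, u) = -8
t(G, g) = 0
(t(-108, -13) + V(42, -86)) + 5792 = (0 - 8) + 5792 = -8 + 5792 = 5784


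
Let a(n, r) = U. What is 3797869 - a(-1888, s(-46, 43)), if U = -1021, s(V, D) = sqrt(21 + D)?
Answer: 3798890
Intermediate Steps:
a(n, r) = -1021
3797869 - a(-1888, s(-46, 43)) = 3797869 - 1*(-1021) = 3797869 + 1021 = 3798890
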